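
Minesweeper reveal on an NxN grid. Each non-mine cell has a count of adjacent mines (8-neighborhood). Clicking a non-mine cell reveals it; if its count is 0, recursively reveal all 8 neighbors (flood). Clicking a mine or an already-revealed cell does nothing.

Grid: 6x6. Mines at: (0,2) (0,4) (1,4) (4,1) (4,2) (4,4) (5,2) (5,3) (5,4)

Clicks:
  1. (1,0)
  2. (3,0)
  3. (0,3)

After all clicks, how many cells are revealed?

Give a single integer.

Click 1 (1,0) count=0: revealed 14 new [(0,0) (0,1) (1,0) (1,1) (1,2) (1,3) (2,0) (2,1) (2,2) (2,3) (3,0) (3,1) (3,2) (3,3)] -> total=14
Click 2 (3,0) count=1: revealed 0 new [(none)] -> total=14
Click 3 (0,3) count=3: revealed 1 new [(0,3)] -> total=15

Answer: 15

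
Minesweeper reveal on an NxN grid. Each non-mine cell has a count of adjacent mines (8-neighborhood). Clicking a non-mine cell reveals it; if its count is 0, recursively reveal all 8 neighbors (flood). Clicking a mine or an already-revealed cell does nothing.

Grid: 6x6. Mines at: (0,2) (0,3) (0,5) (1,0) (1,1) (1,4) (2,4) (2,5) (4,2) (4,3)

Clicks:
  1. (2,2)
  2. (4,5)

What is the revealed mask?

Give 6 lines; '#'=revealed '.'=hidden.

Answer: ......
......
..#...
....##
....##
....##

Derivation:
Click 1 (2,2) count=1: revealed 1 new [(2,2)] -> total=1
Click 2 (4,5) count=0: revealed 6 new [(3,4) (3,5) (4,4) (4,5) (5,4) (5,5)] -> total=7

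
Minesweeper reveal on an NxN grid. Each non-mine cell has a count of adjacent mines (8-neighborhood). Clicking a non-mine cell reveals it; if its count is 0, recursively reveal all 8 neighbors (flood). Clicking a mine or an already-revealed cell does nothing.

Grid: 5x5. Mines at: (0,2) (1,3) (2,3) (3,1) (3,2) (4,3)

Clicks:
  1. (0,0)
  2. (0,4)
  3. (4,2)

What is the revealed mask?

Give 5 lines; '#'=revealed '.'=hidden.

Answer: ##..#
##...
##...
.....
..#..

Derivation:
Click 1 (0,0) count=0: revealed 6 new [(0,0) (0,1) (1,0) (1,1) (2,0) (2,1)] -> total=6
Click 2 (0,4) count=1: revealed 1 new [(0,4)] -> total=7
Click 3 (4,2) count=3: revealed 1 new [(4,2)] -> total=8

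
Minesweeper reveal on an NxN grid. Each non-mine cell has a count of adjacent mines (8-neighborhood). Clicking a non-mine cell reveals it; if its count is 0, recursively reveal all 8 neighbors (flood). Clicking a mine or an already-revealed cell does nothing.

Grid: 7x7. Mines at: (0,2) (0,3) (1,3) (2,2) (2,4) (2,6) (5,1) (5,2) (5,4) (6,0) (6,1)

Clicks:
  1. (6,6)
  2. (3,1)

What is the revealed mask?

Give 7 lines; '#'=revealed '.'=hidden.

Answer: .......
.......
.......
.#...##
.....##
.....##
.....##

Derivation:
Click 1 (6,6) count=0: revealed 8 new [(3,5) (3,6) (4,5) (4,6) (5,5) (5,6) (6,5) (6,6)] -> total=8
Click 2 (3,1) count=1: revealed 1 new [(3,1)] -> total=9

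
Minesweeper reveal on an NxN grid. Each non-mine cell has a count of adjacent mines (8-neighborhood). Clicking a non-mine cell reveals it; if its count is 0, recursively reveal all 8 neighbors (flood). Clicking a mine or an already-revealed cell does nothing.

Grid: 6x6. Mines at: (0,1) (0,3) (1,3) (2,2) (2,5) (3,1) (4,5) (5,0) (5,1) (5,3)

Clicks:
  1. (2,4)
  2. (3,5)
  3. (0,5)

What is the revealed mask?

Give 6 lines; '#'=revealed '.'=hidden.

Click 1 (2,4) count=2: revealed 1 new [(2,4)] -> total=1
Click 2 (3,5) count=2: revealed 1 new [(3,5)] -> total=2
Click 3 (0,5) count=0: revealed 4 new [(0,4) (0,5) (1,4) (1,5)] -> total=6

Answer: ....##
....##
....#.
.....#
......
......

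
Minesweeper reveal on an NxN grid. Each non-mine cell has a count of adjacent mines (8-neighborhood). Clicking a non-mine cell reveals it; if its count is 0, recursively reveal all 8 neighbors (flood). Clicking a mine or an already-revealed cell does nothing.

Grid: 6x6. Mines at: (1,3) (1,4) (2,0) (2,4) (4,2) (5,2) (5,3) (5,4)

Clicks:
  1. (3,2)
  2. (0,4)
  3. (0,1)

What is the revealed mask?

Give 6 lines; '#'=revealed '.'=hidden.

Answer: ###.#.
###...
......
..#...
......
......

Derivation:
Click 1 (3,2) count=1: revealed 1 new [(3,2)] -> total=1
Click 2 (0,4) count=2: revealed 1 new [(0,4)] -> total=2
Click 3 (0,1) count=0: revealed 6 new [(0,0) (0,1) (0,2) (1,0) (1,1) (1,2)] -> total=8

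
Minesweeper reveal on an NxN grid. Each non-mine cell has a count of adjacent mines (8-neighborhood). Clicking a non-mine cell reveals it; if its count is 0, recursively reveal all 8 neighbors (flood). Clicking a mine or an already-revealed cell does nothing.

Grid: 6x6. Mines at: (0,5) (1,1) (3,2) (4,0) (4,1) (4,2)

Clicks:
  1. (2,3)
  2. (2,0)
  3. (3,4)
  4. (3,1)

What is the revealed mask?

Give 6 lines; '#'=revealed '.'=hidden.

Click 1 (2,3) count=1: revealed 1 new [(2,3)] -> total=1
Click 2 (2,0) count=1: revealed 1 new [(2,0)] -> total=2
Click 3 (3,4) count=0: revealed 19 new [(0,2) (0,3) (0,4) (1,2) (1,3) (1,4) (1,5) (2,2) (2,4) (2,5) (3,3) (3,4) (3,5) (4,3) (4,4) (4,5) (5,3) (5,4) (5,5)] -> total=21
Click 4 (3,1) count=4: revealed 1 new [(3,1)] -> total=22

Answer: ..###.
..####
#.####
.#.###
...###
...###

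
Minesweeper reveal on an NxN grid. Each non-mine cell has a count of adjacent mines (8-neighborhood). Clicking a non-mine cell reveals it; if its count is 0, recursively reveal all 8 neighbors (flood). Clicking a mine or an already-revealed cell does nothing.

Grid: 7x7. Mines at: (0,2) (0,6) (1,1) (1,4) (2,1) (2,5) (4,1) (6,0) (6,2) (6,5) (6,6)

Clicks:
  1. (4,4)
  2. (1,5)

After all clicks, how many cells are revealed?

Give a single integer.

Answer: 19

Derivation:
Click 1 (4,4) count=0: revealed 18 new [(2,2) (2,3) (2,4) (3,2) (3,3) (3,4) (3,5) (3,6) (4,2) (4,3) (4,4) (4,5) (4,6) (5,2) (5,3) (5,4) (5,5) (5,6)] -> total=18
Click 2 (1,5) count=3: revealed 1 new [(1,5)] -> total=19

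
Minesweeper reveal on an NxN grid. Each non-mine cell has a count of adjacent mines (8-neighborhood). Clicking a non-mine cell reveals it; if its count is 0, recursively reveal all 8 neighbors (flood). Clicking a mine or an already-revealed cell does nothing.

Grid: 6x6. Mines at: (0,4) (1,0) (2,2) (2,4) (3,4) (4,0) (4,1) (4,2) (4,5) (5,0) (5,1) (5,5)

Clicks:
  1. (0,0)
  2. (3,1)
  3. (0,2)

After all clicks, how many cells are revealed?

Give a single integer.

Click 1 (0,0) count=1: revealed 1 new [(0,0)] -> total=1
Click 2 (3,1) count=4: revealed 1 new [(3,1)] -> total=2
Click 3 (0,2) count=0: revealed 6 new [(0,1) (0,2) (0,3) (1,1) (1,2) (1,3)] -> total=8

Answer: 8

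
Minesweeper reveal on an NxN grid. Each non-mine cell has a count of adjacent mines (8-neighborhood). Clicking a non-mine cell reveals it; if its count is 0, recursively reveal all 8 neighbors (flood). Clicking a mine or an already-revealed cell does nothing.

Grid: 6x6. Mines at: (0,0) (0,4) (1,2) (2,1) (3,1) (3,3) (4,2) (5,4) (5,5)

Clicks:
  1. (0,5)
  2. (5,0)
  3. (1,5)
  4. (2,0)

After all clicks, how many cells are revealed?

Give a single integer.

Answer: 7

Derivation:
Click 1 (0,5) count=1: revealed 1 new [(0,5)] -> total=1
Click 2 (5,0) count=0: revealed 4 new [(4,0) (4,1) (5,0) (5,1)] -> total=5
Click 3 (1,5) count=1: revealed 1 new [(1,5)] -> total=6
Click 4 (2,0) count=2: revealed 1 new [(2,0)] -> total=7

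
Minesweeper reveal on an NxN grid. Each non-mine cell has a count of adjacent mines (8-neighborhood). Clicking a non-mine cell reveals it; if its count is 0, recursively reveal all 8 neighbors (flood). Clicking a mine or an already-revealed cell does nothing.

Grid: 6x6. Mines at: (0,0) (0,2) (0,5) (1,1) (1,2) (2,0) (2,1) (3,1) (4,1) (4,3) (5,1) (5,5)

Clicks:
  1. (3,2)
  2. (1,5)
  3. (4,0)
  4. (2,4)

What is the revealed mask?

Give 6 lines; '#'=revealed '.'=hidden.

Click 1 (3,2) count=4: revealed 1 new [(3,2)] -> total=1
Click 2 (1,5) count=1: revealed 1 new [(1,5)] -> total=2
Click 3 (4,0) count=3: revealed 1 new [(4,0)] -> total=3
Click 4 (2,4) count=0: revealed 10 new [(1,3) (1,4) (2,3) (2,4) (2,5) (3,3) (3,4) (3,5) (4,4) (4,5)] -> total=13

Answer: ......
...###
...###
..####
#...##
......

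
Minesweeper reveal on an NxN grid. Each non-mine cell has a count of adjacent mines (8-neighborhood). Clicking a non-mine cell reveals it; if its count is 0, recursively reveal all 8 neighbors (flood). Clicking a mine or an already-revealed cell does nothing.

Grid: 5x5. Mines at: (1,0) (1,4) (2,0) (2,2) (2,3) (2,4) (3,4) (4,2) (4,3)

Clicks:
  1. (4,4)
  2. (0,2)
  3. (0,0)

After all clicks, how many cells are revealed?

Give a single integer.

Answer: 8

Derivation:
Click 1 (4,4) count=2: revealed 1 new [(4,4)] -> total=1
Click 2 (0,2) count=0: revealed 6 new [(0,1) (0,2) (0,3) (1,1) (1,2) (1,3)] -> total=7
Click 3 (0,0) count=1: revealed 1 new [(0,0)] -> total=8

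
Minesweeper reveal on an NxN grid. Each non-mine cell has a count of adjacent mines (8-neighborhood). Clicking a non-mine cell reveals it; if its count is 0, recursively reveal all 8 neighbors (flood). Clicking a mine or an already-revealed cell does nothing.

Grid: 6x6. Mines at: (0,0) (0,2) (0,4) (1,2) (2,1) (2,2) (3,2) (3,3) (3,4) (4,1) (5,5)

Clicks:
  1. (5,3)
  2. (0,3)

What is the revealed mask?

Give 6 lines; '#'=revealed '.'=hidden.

Click 1 (5,3) count=0: revealed 6 new [(4,2) (4,3) (4,4) (5,2) (5,3) (5,4)] -> total=6
Click 2 (0,3) count=3: revealed 1 new [(0,3)] -> total=7

Answer: ...#..
......
......
......
..###.
..###.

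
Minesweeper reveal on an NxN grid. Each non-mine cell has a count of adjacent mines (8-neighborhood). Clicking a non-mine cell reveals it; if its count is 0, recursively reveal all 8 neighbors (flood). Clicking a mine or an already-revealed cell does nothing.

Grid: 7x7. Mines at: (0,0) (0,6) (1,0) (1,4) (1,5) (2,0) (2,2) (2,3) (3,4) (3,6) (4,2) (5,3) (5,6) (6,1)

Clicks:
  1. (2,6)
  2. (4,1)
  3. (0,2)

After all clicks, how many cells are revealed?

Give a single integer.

Click 1 (2,6) count=2: revealed 1 new [(2,6)] -> total=1
Click 2 (4,1) count=1: revealed 1 new [(4,1)] -> total=2
Click 3 (0,2) count=0: revealed 6 new [(0,1) (0,2) (0,3) (1,1) (1,2) (1,3)] -> total=8

Answer: 8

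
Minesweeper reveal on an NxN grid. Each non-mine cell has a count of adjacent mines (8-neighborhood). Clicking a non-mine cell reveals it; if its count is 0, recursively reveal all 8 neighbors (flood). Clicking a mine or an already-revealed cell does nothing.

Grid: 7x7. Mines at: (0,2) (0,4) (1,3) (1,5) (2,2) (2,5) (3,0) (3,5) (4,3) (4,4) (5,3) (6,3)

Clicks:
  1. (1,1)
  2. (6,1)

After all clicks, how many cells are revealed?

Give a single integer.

Click 1 (1,1) count=2: revealed 1 new [(1,1)] -> total=1
Click 2 (6,1) count=0: revealed 9 new [(4,0) (4,1) (4,2) (5,0) (5,1) (5,2) (6,0) (6,1) (6,2)] -> total=10

Answer: 10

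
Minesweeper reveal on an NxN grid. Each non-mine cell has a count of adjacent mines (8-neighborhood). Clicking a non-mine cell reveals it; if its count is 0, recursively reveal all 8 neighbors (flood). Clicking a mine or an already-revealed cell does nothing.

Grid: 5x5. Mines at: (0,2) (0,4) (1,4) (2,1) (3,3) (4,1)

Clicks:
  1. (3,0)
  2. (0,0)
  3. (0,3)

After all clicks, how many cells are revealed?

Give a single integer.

Click 1 (3,0) count=2: revealed 1 new [(3,0)] -> total=1
Click 2 (0,0) count=0: revealed 4 new [(0,0) (0,1) (1,0) (1,1)] -> total=5
Click 3 (0,3) count=3: revealed 1 new [(0,3)] -> total=6

Answer: 6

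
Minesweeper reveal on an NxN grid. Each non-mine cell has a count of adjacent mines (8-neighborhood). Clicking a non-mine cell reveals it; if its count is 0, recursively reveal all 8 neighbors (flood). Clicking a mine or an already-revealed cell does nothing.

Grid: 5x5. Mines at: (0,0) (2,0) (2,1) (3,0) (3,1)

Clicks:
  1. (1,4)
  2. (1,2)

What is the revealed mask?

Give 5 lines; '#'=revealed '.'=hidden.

Click 1 (1,4) count=0: revealed 17 new [(0,1) (0,2) (0,3) (0,4) (1,1) (1,2) (1,3) (1,4) (2,2) (2,3) (2,4) (3,2) (3,3) (3,4) (4,2) (4,3) (4,4)] -> total=17
Click 2 (1,2) count=1: revealed 0 new [(none)] -> total=17

Answer: .####
.####
..###
..###
..###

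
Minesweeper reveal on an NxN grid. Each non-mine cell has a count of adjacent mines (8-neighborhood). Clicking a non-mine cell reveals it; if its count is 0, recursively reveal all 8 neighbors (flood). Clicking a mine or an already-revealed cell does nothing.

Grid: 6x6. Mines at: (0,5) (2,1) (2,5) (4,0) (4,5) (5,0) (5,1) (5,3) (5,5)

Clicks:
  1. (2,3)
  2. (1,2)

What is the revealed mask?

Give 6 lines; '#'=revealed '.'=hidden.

Answer: #####.
#####.
..###.
..###.
..###.
......

Derivation:
Click 1 (2,3) count=0: revealed 19 new [(0,0) (0,1) (0,2) (0,3) (0,4) (1,0) (1,1) (1,2) (1,3) (1,4) (2,2) (2,3) (2,4) (3,2) (3,3) (3,4) (4,2) (4,3) (4,4)] -> total=19
Click 2 (1,2) count=1: revealed 0 new [(none)] -> total=19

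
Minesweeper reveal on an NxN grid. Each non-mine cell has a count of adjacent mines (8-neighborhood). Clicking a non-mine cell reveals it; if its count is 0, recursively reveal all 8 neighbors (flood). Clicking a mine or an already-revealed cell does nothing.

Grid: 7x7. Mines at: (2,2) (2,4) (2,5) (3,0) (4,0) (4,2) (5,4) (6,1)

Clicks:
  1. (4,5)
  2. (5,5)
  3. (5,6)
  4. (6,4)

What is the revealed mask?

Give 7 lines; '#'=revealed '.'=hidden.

Answer: .......
.......
.......
.....##
.....##
.....##
....###

Derivation:
Click 1 (4,5) count=1: revealed 1 new [(4,5)] -> total=1
Click 2 (5,5) count=1: revealed 1 new [(5,5)] -> total=2
Click 3 (5,6) count=0: revealed 6 new [(3,5) (3,6) (4,6) (5,6) (6,5) (6,6)] -> total=8
Click 4 (6,4) count=1: revealed 1 new [(6,4)] -> total=9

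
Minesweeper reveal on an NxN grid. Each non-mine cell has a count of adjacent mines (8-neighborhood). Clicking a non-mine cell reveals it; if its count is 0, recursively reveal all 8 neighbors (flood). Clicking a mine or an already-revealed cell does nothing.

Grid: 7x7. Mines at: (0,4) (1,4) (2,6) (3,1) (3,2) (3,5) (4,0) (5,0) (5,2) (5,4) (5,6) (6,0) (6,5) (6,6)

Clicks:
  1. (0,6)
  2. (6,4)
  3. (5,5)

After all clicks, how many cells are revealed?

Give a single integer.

Click 1 (0,6) count=0: revealed 4 new [(0,5) (0,6) (1,5) (1,6)] -> total=4
Click 2 (6,4) count=2: revealed 1 new [(6,4)] -> total=5
Click 3 (5,5) count=4: revealed 1 new [(5,5)] -> total=6

Answer: 6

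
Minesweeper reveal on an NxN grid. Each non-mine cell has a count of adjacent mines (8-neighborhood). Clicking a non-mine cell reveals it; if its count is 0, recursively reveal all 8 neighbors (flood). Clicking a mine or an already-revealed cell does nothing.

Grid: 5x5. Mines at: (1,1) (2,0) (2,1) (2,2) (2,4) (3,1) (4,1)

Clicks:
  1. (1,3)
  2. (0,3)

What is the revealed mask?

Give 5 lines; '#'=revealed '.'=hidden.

Click 1 (1,3) count=2: revealed 1 new [(1,3)] -> total=1
Click 2 (0,3) count=0: revealed 5 new [(0,2) (0,3) (0,4) (1,2) (1,4)] -> total=6

Answer: ..###
..###
.....
.....
.....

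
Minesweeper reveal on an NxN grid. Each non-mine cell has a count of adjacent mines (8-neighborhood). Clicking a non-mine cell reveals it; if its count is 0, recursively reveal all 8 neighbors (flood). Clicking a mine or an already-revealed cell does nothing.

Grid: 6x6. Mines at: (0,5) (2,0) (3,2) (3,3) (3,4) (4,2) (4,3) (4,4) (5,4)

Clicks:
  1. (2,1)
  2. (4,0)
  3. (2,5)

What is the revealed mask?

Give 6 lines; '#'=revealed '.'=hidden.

Click 1 (2,1) count=2: revealed 1 new [(2,1)] -> total=1
Click 2 (4,0) count=0: revealed 6 new [(3,0) (3,1) (4,0) (4,1) (5,0) (5,1)] -> total=7
Click 3 (2,5) count=1: revealed 1 new [(2,5)] -> total=8

Answer: ......
......
.#...#
##....
##....
##....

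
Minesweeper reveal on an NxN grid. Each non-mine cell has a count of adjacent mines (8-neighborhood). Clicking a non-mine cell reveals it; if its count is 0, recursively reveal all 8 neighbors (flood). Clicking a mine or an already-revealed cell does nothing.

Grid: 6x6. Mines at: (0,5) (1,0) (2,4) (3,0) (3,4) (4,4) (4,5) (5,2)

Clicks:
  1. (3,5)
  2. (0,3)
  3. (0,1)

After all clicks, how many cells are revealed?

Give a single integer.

Click 1 (3,5) count=4: revealed 1 new [(3,5)] -> total=1
Click 2 (0,3) count=0: revealed 17 new [(0,1) (0,2) (0,3) (0,4) (1,1) (1,2) (1,3) (1,4) (2,1) (2,2) (2,3) (3,1) (3,2) (3,3) (4,1) (4,2) (4,3)] -> total=18
Click 3 (0,1) count=1: revealed 0 new [(none)] -> total=18

Answer: 18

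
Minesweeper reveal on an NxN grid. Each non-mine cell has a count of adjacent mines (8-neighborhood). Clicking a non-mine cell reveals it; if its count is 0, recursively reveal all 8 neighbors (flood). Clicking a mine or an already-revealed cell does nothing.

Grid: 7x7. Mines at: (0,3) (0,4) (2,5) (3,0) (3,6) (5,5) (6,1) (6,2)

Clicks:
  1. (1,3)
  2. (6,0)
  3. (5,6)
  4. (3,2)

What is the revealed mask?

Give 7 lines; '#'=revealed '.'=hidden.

Answer: ###....
#####..
#####..
.####..
.####..
.####.#
#......

Derivation:
Click 1 (1,3) count=2: revealed 1 new [(1,3)] -> total=1
Click 2 (6,0) count=1: revealed 1 new [(6,0)] -> total=2
Click 3 (5,6) count=1: revealed 1 new [(5,6)] -> total=3
Click 4 (3,2) count=0: revealed 24 new [(0,0) (0,1) (0,2) (1,0) (1,1) (1,2) (1,4) (2,0) (2,1) (2,2) (2,3) (2,4) (3,1) (3,2) (3,3) (3,4) (4,1) (4,2) (4,3) (4,4) (5,1) (5,2) (5,3) (5,4)] -> total=27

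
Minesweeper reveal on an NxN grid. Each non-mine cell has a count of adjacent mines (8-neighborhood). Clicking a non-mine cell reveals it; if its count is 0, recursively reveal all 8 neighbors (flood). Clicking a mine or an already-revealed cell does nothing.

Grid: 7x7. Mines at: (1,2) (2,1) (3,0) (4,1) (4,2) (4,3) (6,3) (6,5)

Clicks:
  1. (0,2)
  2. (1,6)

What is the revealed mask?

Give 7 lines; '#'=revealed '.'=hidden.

Click 1 (0,2) count=1: revealed 1 new [(0,2)] -> total=1
Click 2 (1,6) count=0: revealed 22 new [(0,3) (0,4) (0,5) (0,6) (1,3) (1,4) (1,5) (1,6) (2,3) (2,4) (2,5) (2,6) (3,3) (3,4) (3,5) (3,6) (4,4) (4,5) (4,6) (5,4) (5,5) (5,6)] -> total=23

Answer: ..#####
...####
...####
...####
....###
....###
.......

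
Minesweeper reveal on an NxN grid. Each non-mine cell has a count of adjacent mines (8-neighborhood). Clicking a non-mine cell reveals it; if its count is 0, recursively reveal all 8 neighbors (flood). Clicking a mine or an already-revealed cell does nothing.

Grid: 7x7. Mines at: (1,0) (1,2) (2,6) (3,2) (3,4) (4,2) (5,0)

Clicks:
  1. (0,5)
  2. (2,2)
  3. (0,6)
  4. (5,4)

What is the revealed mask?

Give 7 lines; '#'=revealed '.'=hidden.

Answer: ...####
...####
..####.
.....##
...####
.######
.######

Derivation:
Click 1 (0,5) count=0: revealed 11 new [(0,3) (0,4) (0,5) (0,6) (1,3) (1,4) (1,5) (1,6) (2,3) (2,4) (2,5)] -> total=11
Click 2 (2,2) count=2: revealed 1 new [(2,2)] -> total=12
Click 3 (0,6) count=0: revealed 0 new [(none)] -> total=12
Click 4 (5,4) count=0: revealed 18 new [(3,5) (3,6) (4,3) (4,4) (4,5) (4,6) (5,1) (5,2) (5,3) (5,4) (5,5) (5,6) (6,1) (6,2) (6,3) (6,4) (6,5) (6,6)] -> total=30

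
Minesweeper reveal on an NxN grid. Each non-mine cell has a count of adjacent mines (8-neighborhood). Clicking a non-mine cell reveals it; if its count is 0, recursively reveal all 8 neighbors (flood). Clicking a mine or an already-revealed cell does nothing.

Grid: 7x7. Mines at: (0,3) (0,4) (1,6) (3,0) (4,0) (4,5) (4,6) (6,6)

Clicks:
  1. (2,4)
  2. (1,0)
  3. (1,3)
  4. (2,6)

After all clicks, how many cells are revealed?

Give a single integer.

Answer: 37

Derivation:
Click 1 (2,4) count=0: revealed 36 new [(0,0) (0,1) (0,2) (1,0) (1,1) (1,2) (1,3) (1,4) (1,5) (2,0) (2,1) (2,2) (2,3) (2,4) (2,5) (3,1) (3,2) (3,3) (3,4) (3,5) (4,1) (4,2) (4,3) (4,4) (5,0) (5,1) (5,2) (5,3) (5,4) (5,5) (6,0) (6,1) (6,2) (6,3) (6,4) (6,5)] -> total=36
Click 2 (1,0) count=0: revealed 0 new [(none)] -> total=36
Click 3 (1,3) count=2: revealed 0 new [(none)] -> total=36
Click 4 (2,6) count=1: revealed 1 new [(2,6)] -> total=37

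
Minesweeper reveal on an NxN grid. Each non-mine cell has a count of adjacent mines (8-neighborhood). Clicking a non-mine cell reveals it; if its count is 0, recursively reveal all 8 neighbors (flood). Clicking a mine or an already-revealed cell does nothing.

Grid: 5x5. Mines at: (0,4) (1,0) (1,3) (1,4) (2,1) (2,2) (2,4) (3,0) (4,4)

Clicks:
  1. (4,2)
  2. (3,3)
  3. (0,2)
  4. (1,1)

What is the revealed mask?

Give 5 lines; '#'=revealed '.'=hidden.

Click 1 (4,2) count=0: revealed 6 new [(3,1) (3,2) (3,3) (4,1) (4,2) (4,3)] -> total=6
Click 2 (3,3) count=3: revealed 0 new [(none)] -> total=6
Click 3 (0,2) count=1: revealed 1 new [(0,2)] -> total=7
Click 4 (1,1) count=3: revealed 1 new [(1,1)] -> total=8

Answer: ..#..
.#...
.....
.###.
.###.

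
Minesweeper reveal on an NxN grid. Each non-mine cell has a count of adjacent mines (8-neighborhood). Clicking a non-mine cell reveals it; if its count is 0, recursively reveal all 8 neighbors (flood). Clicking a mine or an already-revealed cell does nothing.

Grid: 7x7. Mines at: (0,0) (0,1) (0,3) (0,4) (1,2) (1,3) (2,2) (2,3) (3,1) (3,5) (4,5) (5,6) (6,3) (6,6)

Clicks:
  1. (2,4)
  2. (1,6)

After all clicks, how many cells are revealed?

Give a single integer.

Click 1 (2,4) count=3: revealed 1 new [(2,4)] -> total=1
Click 2 (1,6) count=0: revealed 6 new [(0,5) (0,6) (1,5) (1,6) (2,5) (2,6)] -> total=7

Answer: 7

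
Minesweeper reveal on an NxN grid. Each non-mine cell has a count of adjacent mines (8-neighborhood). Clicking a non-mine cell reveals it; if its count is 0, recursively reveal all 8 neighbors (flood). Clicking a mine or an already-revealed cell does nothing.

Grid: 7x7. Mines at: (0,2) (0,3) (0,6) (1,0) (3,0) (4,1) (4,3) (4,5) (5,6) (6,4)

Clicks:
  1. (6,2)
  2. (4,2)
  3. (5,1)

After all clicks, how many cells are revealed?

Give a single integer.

Answer: 9

Derivation:
Click 1 (6,2) count=0: revealed 8 new [(5,0) (5,1) (5,2) (5,3) (6,0) (6,1) (6,2) (6,3)] -> total=8
Click 2 (4,2) count=2: revealed 1 new [(4,2)] -> total=9
Click 3 (5,1) count=1: revealed 0 new [(none)] -> total=9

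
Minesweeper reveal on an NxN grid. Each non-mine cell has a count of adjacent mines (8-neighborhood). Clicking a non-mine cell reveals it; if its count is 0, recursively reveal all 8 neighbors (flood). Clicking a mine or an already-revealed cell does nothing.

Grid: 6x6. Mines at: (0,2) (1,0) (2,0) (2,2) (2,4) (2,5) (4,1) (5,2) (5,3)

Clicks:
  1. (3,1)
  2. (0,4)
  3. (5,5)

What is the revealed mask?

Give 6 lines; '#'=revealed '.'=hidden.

Click 1 (3,1) count=3: revealed 1 new [(3,1)] -> total=1
Click 2 (0,4) count=0: revealed 6 new [(0,3) (0,4) (0,5) (1,3) (1,4) (1,5)] -> total=7
Click 3 (5,5) count=0: revealed 6 new [(3,4) (3,5) (4,4) (4,5) (5,4) (5,5)] -> total=13

Answer: ...###
...###
......
.#..##
....##
....##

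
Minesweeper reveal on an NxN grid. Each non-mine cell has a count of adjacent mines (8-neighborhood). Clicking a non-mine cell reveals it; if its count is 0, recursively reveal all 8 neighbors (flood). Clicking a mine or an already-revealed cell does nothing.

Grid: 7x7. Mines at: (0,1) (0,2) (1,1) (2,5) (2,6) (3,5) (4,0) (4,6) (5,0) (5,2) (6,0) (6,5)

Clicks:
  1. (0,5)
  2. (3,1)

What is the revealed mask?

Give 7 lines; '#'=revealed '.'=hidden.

Answer: ...####
...####
.......
.#.....
.......
.......
.......

Derivation:
Click 1 (0,5) count=0: revealed 8 new [(0,3) (0,4) (0,5) (0,6) (1,3) (1,4) (1,5) (1,6)] -> total=8
Click 2 (3,1) count=1: revealed 1 new [(3,1)] -> total=9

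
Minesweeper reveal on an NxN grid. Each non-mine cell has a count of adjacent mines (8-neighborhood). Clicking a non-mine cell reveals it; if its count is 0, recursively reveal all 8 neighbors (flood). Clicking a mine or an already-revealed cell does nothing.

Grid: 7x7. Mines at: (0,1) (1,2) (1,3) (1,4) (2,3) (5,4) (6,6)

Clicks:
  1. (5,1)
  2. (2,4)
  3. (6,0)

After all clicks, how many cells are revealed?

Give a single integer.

Answer: 22

Derivation:
Click 1 (5,1) count=0: revealed 21 new [(1,0) (1,1) (2,0) (2,1) (2,2) (3,0) (3,1) (3,2) (3,3) (4,0) (4,1) (4,2) (4,3) (5,0) (5,1) (5,2) (5,3) (6,0) (6,1) (6,2) (6,3)] -> total=21
Click 2 (2,4) count=3: revealed 1 new [(2,4)] -> total=22
Click 3 (6,0) count=0: revealed 0 new [(none)] -> total=22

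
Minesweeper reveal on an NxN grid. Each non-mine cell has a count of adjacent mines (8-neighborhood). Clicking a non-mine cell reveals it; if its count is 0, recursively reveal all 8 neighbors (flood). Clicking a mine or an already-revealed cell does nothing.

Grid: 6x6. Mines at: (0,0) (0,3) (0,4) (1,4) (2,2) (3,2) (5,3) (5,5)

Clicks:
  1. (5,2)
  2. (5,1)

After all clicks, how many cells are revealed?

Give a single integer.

Answer: 12

Derivation:
Click 1 (5,2) count=1: revealed 1 new [(5,2)] -> total=1
Click 2 (5,1) count=0: revealed 11 new [(1,0) (1,1) (2,0) (2,1) (3,0) (3,1) (4,0) (4,1) (4,2) (5,0) (5,1)] -> total=12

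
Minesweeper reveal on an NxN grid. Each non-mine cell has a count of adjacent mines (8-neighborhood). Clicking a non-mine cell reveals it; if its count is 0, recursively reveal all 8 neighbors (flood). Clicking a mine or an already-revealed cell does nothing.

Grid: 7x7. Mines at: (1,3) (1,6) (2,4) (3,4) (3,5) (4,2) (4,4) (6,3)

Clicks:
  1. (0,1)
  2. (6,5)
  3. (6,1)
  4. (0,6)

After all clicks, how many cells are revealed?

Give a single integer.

Click 1 (0,1) count=0: revealed 20 new [(0,0) (0,1) (0,2) (1,0) (1,1) (1,2) (2,0) (2,1) (2,2) (3,0) (3,1) (3,2) (4,0) (4,1) (5,0) (5,1) (5,2) (6,0) (6,1) (6,2)] -> total=20
Click 2 (6,5) count=0: revealed 8 new [(4,5) (4,6) (5,4) (5,5) (5,6) (6,4) (6,5) (6,6)] -> total=28
Click 3 (6,1) count=0: revealed 0 new [(none)] -> total=28
Click 4 (0,6) count=1: revealed 1 new [(0,6)] -> total=29

Answer: 29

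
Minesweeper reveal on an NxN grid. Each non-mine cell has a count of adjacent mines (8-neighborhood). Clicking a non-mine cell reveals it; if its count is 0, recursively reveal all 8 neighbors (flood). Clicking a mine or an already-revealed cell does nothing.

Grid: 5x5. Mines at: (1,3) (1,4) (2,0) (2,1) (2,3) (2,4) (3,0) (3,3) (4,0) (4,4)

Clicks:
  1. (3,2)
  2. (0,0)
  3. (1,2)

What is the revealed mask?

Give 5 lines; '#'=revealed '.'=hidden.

Click 1 (3,2) count=3: revealed 1 new [(3,2)] -> total=1
Click 2 (0,0) count=0: revealed 6 new [(0,0) (0,1) (0,2) (1,0) (1,1) (1,2)] -> total=7
Click 3 (1,2) count=3: revealed 0 new [(none)] -> total=7

Answer: ###..
###..
.....
..#..
.....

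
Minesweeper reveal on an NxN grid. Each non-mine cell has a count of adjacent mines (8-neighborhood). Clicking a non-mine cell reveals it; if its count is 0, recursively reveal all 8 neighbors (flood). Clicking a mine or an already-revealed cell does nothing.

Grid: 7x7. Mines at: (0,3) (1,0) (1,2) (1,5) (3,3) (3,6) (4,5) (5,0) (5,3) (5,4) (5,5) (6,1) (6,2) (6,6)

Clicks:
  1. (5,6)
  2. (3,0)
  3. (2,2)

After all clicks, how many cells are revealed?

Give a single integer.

Click 1 (5,6) count=3: revealed 1 new [(5,6)] -> total=1
Click 2 (3,0) count=0: revealed 9 new [(2,0) (2,1) (2,2) (3,0) (3,1) (3,2) (4,0) (4,1) (4,2)] -> total=10
Click 3 (2,2) count=2: revealed 0 new [(none)] -> total=10

Answer: 10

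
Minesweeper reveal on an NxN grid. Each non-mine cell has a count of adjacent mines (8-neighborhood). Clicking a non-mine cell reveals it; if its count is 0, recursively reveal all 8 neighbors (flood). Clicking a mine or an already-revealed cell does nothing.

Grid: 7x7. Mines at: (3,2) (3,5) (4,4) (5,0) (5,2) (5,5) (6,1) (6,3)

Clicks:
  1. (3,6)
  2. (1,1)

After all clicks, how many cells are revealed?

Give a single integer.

Click 1 (3,6) count=1: revealed 1 new [(3,6)] -> total=1
Click 2 (1,1) count=0: revealed 25 new [(0,0) (0,1) (0,2) (0,3) (0,4) (0,5) (0,6) (1,0) (1,1) (1,2) (1,3) (1,4) (1,5) (1,6) (2,0) (2,1) (2,2) (2,3) (2,4) (2,5) (2,6) (3,0) (3,1) (4,0) (4,1)] -> total=26

Answer: 26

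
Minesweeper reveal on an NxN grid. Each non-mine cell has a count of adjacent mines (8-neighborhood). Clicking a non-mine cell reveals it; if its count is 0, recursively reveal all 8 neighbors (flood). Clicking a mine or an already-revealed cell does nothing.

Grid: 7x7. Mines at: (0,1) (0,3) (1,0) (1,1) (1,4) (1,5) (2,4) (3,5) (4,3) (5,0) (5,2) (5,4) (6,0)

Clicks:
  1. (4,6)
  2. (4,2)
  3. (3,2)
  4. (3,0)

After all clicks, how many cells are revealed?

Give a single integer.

Answer: 10

Derivation:
Click 1 (4,6) count=1: revealed 1 new [(4,6)] -> total=1
Click 2 (4,2) count=2: revealed 1 new [(4,2)] -> total=2
Click 3 (3,2) count=1: revealed 1 new [(3,2)] -> total=3
Click 4 (3,0) count=0: revealed 7 new [(2,0) (2,1) (2,2) (3,0) (3,1) (4,0) (4,1)] -> total=10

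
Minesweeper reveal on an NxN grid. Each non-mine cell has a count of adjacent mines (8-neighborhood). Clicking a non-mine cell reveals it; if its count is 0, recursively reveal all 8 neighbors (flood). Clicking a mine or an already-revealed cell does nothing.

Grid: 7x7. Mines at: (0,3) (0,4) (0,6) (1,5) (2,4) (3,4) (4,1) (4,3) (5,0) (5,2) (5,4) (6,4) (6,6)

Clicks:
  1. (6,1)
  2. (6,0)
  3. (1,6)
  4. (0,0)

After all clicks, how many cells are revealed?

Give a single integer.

Answer: 18

Derivation:
Click 1 (6,1) count=2: revealed 1 new [(6,1)] -> total=1
Click 2 (6,0) count=1: revealed 1 new [(6,0)] -> total=2
Click 3 (1,6) count=2: revealed 1 new [(1,6)] -> total=3
Click 4 (0,0) count=0: revealed 15 new [(0,0) (0,1) (0,2) (1,0) (1,1) (1,2) (1,3) (2,0) (2,1) (2,2) (2,3) (3,0) (3,1) (3,2) (3,3)] -> total=18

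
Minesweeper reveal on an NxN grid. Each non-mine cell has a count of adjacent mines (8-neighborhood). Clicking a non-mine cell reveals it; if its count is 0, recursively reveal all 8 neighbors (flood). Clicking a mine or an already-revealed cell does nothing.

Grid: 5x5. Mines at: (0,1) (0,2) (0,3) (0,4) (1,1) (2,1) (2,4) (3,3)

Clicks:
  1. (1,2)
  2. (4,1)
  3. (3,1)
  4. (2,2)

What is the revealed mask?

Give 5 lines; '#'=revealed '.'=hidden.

Click 1 (1,2) count=5: revealed 1 new [(1,2)] -> total=1
Click 2 (4,1) count=0: revealed 6 new [(3,0) (3,1) (3,2) (4,0) (4,1) (4,2)] -> total=7
Click 3 (3,1) count=1: revealed 0 new [(none)] -> total=7
Click 4 (2,2) count=3: revealed 1 new [(2,2)] -> total=8

Answer: .....
..#..
..#..
###..
###..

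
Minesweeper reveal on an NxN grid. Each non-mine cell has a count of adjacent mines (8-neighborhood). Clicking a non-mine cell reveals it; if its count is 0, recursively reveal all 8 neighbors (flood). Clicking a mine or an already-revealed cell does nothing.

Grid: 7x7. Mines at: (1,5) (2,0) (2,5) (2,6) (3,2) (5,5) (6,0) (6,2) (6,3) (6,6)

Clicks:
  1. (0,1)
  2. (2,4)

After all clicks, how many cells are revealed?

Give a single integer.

Answer: 14

Derivation:
Click 1 (0,1) count=0: revealed 14 new [(0,0) (0,1) (0,2) (0,3) (0,4) (1,0) (1,1) (1,2) (1,3) (1,4) (2,1) (2,2) (2,3) (2,4)] -> total=14
Click 2 (2,4) count=2: revealed 0 new [(none)] -> total=14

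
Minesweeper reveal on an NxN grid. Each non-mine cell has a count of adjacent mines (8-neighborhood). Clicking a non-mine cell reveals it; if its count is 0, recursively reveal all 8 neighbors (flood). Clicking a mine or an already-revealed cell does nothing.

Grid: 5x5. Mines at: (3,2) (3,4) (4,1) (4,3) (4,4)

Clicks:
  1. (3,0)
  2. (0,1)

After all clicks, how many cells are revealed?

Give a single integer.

Click 1 (3,0) count=1: revealed 1 new [(3,0)] -> total=1
Click 2 (0,1) count=0: revealed 16 new [(0,0) (0,1) (0,2) (0,3) (0,4) (1,0) (1,1) (1,2) (1,3) (1,4) (2,0) (2,1) (2,2) (2,3) (2,4) (3,1)] -> total=17

Answer: 17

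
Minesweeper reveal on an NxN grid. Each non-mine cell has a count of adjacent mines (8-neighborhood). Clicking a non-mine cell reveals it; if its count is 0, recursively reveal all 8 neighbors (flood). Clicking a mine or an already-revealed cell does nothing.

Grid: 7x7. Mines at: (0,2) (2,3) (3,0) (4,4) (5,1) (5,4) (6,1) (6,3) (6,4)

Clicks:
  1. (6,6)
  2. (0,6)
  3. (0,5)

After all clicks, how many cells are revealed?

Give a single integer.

Answer: 20

Derivation:
Click 1 (6,6) count=0: revealed 20 new [(0,3) (0,4) (0,5) (0,6) (1,3) (1,4) (1,5) (1,6) (2,4) (2,5) (2,6) (3,4) (3,5) (3,6) (4,5) (4,6) (5,5) (5,6) (6,5) (6,6)] -> total=20
Click 2 (0,6) count=0: revealed 0 new [(none)] -> total=20
Click 3 (0,5) count=0: revealed 0 new [(none)] -> total=20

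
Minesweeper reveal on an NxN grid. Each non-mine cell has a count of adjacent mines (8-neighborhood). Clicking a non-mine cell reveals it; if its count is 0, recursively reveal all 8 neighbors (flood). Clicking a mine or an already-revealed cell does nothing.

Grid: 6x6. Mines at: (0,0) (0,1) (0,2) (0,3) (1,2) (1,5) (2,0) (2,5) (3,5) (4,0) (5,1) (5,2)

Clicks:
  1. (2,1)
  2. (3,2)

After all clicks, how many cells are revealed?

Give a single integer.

Answer: 12

Derivation:
Click 1 (2,1) count=2: revealed 1 new [(2,1)] -> total=1
Click 2 (3,2) count=0: revealed 11 new [(2,2) (2,3) (2,4) (3,1) (3,2) (3,3) (3,4) (4,1) (4,2) (4,3) (4,4)] -> total=12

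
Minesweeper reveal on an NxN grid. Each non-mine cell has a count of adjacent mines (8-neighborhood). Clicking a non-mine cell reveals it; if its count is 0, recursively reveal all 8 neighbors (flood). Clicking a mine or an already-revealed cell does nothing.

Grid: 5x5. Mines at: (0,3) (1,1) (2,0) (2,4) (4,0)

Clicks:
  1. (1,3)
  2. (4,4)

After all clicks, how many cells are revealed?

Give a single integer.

Answer: 12

Derivation:
Click 1 (1,3) count=2: revealed 1 new [(1,3)] -> total=1
Click 2 (4,4) count=0: revealed 11 new [(2,1) (2,2) (2,3) (3,1) (3,2) (3,3) (3,4) (4,1) (4,2) (4,3) (4,4)] -> total=12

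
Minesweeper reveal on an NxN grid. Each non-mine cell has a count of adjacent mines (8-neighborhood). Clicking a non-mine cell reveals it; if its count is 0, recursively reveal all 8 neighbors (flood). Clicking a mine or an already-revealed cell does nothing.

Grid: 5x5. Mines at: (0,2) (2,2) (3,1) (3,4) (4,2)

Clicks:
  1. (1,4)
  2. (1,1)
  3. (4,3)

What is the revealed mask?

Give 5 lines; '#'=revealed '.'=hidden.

Answer: ...##
.#.##
...##
.....
...#.

Derivation:
Click 1 (1,4) count=0: revealed 6 new [(0,3) (0,4) (1,3) (1,4) (2,3) (2,4)] -> total=6
Click 2 (1,1) count=2: revealed 1 new [(1,1)] -> total=7
Click 3 (4,3) count=2: revealed 1 new [(4,3)] -> total=8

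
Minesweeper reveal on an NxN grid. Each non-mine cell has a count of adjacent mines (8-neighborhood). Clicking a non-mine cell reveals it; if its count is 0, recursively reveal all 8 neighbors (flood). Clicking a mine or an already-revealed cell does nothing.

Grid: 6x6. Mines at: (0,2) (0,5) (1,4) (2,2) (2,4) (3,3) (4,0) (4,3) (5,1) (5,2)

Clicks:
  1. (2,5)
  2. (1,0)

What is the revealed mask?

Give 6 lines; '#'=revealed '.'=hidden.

Click 1 (2,5) count=2: revealed 1 new [(2,5)] -> total=1
Click 2 (1,0) count=0: revealed 8 new [(0,0) (0,1) (1,0) (1,1) (2,0) (2,1) (3,0) (3,1)] -> total=9

Answer: ##....
##....
##...#
##....
......
......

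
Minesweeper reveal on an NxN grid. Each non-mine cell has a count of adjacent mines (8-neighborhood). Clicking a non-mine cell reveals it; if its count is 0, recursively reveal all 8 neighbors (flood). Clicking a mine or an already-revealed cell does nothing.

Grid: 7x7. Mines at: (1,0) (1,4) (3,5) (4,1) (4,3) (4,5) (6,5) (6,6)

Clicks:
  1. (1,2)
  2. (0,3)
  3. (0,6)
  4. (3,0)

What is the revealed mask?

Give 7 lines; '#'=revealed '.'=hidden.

Answer: .###.##
.###.##
.###.##
####...
.......
.......
.......

Derivation:
Click 1 (1,2) count=0: revealed 12 new [(0,1) (0,2) (0,3) (1,1) (1,2) (1,3) (2,1) (2,2) (2,3) (3,1) (3,2) (3,3)] -> total=12
Click 2 (0,3) count=1: revealed 0 new [(none)] -> total=12
Click 3 (0,6) count=0: revealed 6 new [(0,5) (0,6) (1,5) (1,6) (2,5) (2,6)] -> total=18
Click 4 (3,0) count=1: revealed 1 new [(3,0)] -> total=19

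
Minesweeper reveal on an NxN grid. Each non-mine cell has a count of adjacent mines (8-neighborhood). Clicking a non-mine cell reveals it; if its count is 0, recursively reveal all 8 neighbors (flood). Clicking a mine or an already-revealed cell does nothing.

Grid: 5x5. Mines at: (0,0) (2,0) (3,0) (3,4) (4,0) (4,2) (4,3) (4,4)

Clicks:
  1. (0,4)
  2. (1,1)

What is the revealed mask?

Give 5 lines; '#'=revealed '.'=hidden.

Click 1 (0,4) count=0: revealed 15 new [(0,1) (0,2) (0,3) (0,4) (1,1) (1,2) (1,3) (1,4) (2,1) (2,2) (2,3) (2,4) (3,1) (3,2) (3,3)] -> total=15
Click 2 (1,1) count=2: revealed 0 new [(none)] -> total=15

Answer: .####
.####
.####
.###.
.....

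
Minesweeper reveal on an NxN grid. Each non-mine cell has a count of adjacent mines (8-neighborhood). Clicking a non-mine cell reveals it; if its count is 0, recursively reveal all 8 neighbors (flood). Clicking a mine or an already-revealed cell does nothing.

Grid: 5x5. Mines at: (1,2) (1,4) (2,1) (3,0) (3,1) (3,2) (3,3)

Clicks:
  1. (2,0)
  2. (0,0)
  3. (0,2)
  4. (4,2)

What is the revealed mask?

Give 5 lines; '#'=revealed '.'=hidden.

Answer: ###..
##...
#....
.....
..#..

Derivation:
Click 1 (2,0) count=3: revealed 1 new [(2,0)] -> total=1
Click 2 (0,0) count=0: revealed 4 new [(0,0) (0,1) (1,0) (1,1)] -> total=5
Click 3 (0,2) count=1: revealed 1 new [(0,2)] -> total=6
Click 4 (4,2) count=3: revealed 1 new [(4,2)] -> total=7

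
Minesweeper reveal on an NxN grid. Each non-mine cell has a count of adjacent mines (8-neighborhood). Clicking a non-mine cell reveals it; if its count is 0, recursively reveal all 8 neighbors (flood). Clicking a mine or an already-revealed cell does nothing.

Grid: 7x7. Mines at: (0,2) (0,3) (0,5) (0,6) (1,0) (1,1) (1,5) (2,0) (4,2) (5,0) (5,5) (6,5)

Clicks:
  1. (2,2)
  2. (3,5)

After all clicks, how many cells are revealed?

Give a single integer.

Answer: 17

Derivation:
Click 1 (2,2) count=1: revealed 1 new [(2,2)] -> total=1
Click 2 (3,5) count=0: revealed 16 new [(1,2) (1,3) (1,4) (2,3) (2,4) (2,5) (2,6) (3,2) (3,3) (3,4) (3,5) (3,6) (4,3) (4,4) (4,5) (4,6)] -> total=17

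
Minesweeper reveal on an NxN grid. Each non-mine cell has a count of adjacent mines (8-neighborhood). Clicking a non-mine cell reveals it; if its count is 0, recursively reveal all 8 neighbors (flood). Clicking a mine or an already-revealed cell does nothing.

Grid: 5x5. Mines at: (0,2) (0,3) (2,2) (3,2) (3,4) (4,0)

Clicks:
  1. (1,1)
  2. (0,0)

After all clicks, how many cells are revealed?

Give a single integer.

Click 1 (1,1) count=2: revealed 1 new [(1,1)] -> total=1
Click 2 (0,0) count=0: revealed 7 new [(0,0) (0,1) (1,0) (2,0) (2,1) (3,0) (3,1)] -> total=8

Answer: 8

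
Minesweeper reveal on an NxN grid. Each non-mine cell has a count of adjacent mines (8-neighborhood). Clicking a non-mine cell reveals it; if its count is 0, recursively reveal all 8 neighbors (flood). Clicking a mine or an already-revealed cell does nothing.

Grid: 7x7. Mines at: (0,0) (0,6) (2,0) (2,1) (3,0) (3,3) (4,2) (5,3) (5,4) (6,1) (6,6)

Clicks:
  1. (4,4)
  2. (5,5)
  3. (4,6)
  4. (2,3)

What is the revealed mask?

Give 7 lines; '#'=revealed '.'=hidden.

Answer: .#####.
.######
..#####
....###
....###
.....##
.......

Derivation:
Click 1 (4,4) count=3: revealed 1 new [(4,4)] -> total=1
Click 2 (5,5) count=2: revealed 1 new [(5,5)] -> total=2
Click 3 (4,6) count=0: revealed 22 new [(0,1) (0,2) (0,3) (0,4) (0,5) (1,1) (1,2) (1,3) (1,4) (1,5) (1,6) (2,2) (2,3) (2,4) (2,5) (2,6) (3,4) (3,5) (3,6) (4,5) (4,6) (5,6)] -> total=24
Click 4 (2,3) count=1: revealed 0 new [(none)] -> total=24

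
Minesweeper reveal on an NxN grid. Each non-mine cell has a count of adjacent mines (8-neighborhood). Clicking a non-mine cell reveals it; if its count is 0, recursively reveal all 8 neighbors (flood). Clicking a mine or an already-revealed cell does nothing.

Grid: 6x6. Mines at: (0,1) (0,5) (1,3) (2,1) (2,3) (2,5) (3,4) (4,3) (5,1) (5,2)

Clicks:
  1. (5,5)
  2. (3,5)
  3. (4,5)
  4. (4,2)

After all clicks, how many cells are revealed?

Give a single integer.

Click 1 (5,5) count=0: revealed 4 new [(4,4) (4,5) (5,4) (5,5)] -> total=4
Click 2 (3,5) count=2: revealed 1 new [(3,5)] -> total=5
Click 3 (4,5) count=1: revealed 0 new [(none)] -> total=5
Click 4 (4,2) count=3: revealed 1 new [(4,2)] -> total=6

Answer: 6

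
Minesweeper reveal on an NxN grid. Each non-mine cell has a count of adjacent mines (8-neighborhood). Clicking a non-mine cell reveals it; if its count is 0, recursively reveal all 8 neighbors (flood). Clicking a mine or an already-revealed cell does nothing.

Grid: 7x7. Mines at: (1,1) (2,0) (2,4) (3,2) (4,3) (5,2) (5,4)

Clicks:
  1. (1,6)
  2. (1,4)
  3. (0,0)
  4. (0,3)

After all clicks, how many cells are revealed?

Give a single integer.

Click 1 (1,6) count=0: revealed 20 new [(0,2) (0,3) (0,4) (0,5) (0,6) (1,2) (1,3) (1,4) (1,5) (1,6) (2,5) (2,6) (3,5) (3,6) (4,5) (4,6) (5,5) (5,6) (6,5) (6,6)] -> total=20
Click 2 (1,4) count=1: revealed 0 new [(none)] -> total=20
Click 3 (0,0) count=1: revealed 1 new [(0,0)] -> total=21
Click 4 (0,3) count=0: revealed 0 new [(none)] -> total=21

Answer: 21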